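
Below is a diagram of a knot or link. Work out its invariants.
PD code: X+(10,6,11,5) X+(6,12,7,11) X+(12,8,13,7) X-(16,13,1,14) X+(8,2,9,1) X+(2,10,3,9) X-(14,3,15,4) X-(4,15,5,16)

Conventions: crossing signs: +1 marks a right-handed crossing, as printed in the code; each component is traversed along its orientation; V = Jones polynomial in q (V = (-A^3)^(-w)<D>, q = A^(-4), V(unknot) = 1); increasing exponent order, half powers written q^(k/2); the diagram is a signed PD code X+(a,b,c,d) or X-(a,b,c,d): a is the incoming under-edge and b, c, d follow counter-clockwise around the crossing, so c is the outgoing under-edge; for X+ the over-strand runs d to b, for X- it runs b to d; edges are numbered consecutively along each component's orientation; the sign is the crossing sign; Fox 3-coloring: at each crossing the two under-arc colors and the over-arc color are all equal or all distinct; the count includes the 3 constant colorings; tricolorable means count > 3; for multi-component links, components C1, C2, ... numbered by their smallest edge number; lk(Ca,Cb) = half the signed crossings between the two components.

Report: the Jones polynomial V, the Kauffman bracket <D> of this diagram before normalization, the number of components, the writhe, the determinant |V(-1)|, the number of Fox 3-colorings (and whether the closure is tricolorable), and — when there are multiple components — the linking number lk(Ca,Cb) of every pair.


Jones polynomial: V(q) = -q^-2 + 2q^-1 - 3 + 5q - 4q^2 + 5q^3 - 4q^4 + 2q^5 - q^6
<D> = -A^-18 + 2A^-14 - 4A^-10 + 5A^-6 - 4A^-2 + 5A^2 - 3A^6 + 2A^10 - A^14; writhe +2
components 1, writhe +2 (8 crossings)
3-colorings: 9 of 3^8, det 27 — tricolorable
note: |V(-1)| = 27: so tricolorable, since 3 divides 27


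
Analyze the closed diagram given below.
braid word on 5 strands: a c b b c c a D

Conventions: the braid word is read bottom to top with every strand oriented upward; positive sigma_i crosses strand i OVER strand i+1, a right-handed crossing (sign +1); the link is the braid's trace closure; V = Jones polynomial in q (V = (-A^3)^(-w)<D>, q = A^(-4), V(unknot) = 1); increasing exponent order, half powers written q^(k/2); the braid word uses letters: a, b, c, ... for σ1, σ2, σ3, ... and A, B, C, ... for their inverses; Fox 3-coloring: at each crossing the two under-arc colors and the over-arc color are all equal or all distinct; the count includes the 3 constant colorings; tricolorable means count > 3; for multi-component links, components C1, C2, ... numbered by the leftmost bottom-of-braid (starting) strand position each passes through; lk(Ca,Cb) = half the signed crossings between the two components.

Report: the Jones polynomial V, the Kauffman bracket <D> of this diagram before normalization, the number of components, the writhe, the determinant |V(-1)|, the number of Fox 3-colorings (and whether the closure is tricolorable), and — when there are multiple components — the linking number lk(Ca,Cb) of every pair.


V(q) = q^2 + 3q^4 - q^5 + 3q^6 - 2q^7 + q^8 - q^9
bracket: -A^-18 + A^-14 - 2A^-10 + 3A^-6 - A^-2 + 3A^2 + A^10, w = +6
3 components, writhe +6, over 8 crossings
lk(C1,C2) = +1
linking number lk(C1,C3) = +1
lk(C2,C3): 0
det 12, colorings 9 of 3^8 — tricolorable
observation: w = +6 (over 8 crossings) is diagram-only; (-A^3)^(-6) removes it from V


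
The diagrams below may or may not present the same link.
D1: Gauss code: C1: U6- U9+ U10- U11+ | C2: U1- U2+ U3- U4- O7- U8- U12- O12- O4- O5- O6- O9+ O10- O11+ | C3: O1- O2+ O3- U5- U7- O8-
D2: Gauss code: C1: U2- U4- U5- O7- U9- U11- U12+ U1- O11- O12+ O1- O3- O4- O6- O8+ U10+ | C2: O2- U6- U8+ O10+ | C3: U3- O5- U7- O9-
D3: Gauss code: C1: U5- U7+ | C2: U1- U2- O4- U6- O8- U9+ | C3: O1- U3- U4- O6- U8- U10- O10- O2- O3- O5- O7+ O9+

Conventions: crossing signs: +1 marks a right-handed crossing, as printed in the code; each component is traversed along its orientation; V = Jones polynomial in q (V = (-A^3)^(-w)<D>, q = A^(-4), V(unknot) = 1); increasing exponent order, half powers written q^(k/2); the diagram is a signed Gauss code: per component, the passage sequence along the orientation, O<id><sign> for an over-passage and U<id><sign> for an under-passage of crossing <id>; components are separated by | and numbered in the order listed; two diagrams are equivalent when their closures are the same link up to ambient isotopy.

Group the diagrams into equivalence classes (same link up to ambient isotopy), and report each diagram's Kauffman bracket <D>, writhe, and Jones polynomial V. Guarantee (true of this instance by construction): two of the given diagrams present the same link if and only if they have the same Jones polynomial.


classes: {D1, D2, D3}
V(D1) = q^-6 + q^-3 + q^-2 + q^-1  [12 crossings, <D> = A^-14 + A^-10 + A^-6 + A^6, w = -6]
V(D2) = q^-6 + q^-3 + q^-2 + q^-1  (w -6, c 12, <D> = A^-14 + A^-10 + A^-6 + A^6)
V(D3) = q^-6 + q^-3 + q^-2 + q^-1  (w -6, c 10, <D> = A^-14 + A^-10 + A^-6 + A^6)
insight: one V(q) for all 3 diagrams — one class (guaranteed)


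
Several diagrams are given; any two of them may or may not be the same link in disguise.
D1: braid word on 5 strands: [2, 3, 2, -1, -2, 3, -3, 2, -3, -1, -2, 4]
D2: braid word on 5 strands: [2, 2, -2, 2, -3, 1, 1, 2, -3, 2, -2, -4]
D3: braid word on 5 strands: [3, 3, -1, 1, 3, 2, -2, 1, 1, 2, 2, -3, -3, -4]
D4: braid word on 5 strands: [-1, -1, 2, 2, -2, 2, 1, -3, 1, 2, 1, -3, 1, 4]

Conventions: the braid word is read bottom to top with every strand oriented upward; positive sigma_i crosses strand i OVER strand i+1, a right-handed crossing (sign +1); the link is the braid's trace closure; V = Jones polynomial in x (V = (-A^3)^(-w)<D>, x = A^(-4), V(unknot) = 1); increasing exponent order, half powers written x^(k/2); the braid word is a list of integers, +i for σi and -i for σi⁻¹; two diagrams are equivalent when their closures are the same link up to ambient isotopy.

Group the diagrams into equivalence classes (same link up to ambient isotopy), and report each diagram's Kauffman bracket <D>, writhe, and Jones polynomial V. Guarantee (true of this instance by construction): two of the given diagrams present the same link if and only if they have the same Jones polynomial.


grouping into links: {D1} | {D2, D4} | {D3}
V(D1) = x^-3 + x^-2 + x^-1 + 1  (w 0, c 12, <D> = 1 + A^4 + A^8 + A^12)
D2 (bracket -A^-18 + 2A^-14 - 2A^-10 + 4A^-6 - 2A^-2 + 3A^2 - A^6 + A^10; 12 crossings at w = +2): V = x^-1 - 1 + 3x - 2x^2 + 4x^3 - 2x^4 + 2x^5 - x^6
D3 (bracket A^-8 + 2 + A^8; 14 crossings at w = +4): V = x + 2x^3 + x^5
D4 (bracket -A^-12 + 2A^-8 - 2A^-4 + 4 - 2A^4 + 3A^8 - A^12 + A^16; 14 crossings at w = +4): V = x^-1 - 1 + 3x - 2x^2 + 4x^3 - 2x^4 + 2x^5 - x^6
key observation: 3 values of V(x) split the 4 diagrams


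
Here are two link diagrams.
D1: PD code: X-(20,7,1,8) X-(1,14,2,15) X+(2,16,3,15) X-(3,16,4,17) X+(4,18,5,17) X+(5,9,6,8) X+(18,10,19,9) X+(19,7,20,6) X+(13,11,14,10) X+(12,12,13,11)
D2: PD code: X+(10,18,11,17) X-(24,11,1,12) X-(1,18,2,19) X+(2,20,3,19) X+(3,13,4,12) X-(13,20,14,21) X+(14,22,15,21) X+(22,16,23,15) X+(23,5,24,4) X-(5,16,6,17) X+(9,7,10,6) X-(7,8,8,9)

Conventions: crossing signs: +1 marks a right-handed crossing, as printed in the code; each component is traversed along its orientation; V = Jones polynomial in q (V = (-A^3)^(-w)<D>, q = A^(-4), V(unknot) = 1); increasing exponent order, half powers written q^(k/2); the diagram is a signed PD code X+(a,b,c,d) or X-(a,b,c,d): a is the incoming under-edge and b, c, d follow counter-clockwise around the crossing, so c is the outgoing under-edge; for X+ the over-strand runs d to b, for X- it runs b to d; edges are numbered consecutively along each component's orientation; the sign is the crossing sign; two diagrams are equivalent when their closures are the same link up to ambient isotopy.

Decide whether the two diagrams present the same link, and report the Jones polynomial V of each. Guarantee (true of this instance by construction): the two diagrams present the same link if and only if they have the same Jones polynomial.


equivalent: yes
D1 (bracket A^12; 10 crossings at w = +4): V = 1
V(D2) = 1  [12 crossings, <D> = A^6, w = +2]
observation: from 10 to 12 crossings by R-moves: one link, two diagrams


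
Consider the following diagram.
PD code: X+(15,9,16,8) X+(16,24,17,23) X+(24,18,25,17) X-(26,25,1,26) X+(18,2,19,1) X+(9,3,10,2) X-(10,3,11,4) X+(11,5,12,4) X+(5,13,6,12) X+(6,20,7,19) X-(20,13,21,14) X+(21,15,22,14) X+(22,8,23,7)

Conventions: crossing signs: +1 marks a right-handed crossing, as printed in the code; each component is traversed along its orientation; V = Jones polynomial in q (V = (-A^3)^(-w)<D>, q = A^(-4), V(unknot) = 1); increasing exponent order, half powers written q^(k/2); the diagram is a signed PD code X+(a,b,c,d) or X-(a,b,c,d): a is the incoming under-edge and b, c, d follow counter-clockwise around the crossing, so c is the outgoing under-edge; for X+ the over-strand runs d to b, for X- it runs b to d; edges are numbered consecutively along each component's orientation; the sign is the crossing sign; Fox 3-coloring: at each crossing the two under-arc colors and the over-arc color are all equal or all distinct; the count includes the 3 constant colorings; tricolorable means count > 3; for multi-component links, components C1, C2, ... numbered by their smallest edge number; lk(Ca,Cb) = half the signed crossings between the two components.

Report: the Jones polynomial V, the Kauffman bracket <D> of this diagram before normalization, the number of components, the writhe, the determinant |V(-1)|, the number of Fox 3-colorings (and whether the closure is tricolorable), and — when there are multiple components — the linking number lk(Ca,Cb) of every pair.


V(q) = q^3 + q^5 - q^8
bracket: A^-11 - A - A^9, w = +7
1 component, writhe +7, over 13 crossings
det 3, colorings 9 of 3^13 — tricolorable
observation: V spans 5 powers of q: at least 5 crossings in any diagram


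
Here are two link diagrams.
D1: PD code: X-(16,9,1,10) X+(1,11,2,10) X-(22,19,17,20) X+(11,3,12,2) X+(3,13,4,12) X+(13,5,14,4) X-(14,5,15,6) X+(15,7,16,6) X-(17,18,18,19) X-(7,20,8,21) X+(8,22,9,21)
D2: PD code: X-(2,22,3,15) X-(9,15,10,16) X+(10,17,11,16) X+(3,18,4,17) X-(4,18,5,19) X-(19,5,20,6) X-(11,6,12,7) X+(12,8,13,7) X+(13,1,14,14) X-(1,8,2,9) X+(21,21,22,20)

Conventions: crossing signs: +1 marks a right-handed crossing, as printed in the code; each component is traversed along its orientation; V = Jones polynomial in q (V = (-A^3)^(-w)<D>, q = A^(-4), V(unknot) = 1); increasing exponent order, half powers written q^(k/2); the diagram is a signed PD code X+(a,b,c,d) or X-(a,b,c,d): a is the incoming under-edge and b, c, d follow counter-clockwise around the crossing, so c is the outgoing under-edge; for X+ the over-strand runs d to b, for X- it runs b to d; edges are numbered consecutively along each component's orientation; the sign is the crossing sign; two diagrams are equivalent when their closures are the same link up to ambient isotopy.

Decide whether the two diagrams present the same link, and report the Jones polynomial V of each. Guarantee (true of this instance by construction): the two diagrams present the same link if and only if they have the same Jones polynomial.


same link: no
V(D1) = -q^(1/2) - q^(3/2) - q^(5/2) + q^(9/2)  [11 crossings, <D> = -A^-15 + A^-7 + A^-3 + A, w = +1]
D2 (bracket A^-1 + A^7; 11 crossings at w = -1): V = -q^(-5/2) - q^(-1/2)
note: comparing 2 Jones polynomials yields 2 groups


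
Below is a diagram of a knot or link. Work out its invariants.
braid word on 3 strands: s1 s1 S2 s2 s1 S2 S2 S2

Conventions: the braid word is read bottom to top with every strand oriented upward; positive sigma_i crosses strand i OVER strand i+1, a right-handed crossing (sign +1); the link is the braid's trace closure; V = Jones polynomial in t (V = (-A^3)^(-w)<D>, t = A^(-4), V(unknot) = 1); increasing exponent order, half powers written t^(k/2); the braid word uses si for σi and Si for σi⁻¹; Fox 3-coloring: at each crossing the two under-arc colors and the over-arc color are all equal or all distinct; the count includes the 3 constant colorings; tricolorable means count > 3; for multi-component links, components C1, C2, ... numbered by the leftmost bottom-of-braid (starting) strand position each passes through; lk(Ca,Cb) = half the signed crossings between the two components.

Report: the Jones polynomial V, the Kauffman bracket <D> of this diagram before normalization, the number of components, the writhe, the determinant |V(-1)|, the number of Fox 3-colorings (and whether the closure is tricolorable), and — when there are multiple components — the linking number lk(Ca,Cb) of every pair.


Jones polynomial: V(t) = -t^-3 + t^-2 - t^-1 + 3 - t + t^2 - t^3
<D> = -A^-12 + A^-8 - A^-4 + 3 - A^4 + A^8 - A^12; writhe 0
components 1, writhe 0 (8 crossings)
3-colorings: 27 of 3^8, det 9 — tricolorable
note: V is palindromic (span 6, det 9): t -> 1/t fixes it; necessary, not sufficient, for amphichirality


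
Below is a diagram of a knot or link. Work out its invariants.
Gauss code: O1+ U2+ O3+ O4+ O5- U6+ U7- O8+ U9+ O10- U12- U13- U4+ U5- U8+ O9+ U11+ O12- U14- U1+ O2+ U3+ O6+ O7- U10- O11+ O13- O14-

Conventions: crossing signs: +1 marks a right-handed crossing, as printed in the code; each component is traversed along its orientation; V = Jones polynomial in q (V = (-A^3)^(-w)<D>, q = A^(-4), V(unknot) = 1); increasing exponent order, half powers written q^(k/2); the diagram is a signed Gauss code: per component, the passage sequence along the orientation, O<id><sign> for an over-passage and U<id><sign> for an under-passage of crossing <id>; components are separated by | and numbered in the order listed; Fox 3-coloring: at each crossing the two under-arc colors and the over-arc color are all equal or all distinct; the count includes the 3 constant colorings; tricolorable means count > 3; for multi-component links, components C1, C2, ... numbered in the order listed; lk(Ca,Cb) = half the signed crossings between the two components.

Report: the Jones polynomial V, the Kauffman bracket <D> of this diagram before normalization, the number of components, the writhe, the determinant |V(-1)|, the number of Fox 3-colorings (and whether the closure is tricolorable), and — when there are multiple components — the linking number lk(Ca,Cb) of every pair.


V(q) = q^-1 - 1 + 2q - 2q^2 + 2q^3 - 2q^4 + q^5
bracket: A^-14 - 2A^-10 + 2A^-6 - 2A^-2 + 2A^2 - A^6 + A^10, w = +2
1 component, writhe +2, over 14 crossings
det 11, colorings 3 of 3^14 — not tricolorable
observation: the span of V is 6, forcing >= 6 crossings in any diagram


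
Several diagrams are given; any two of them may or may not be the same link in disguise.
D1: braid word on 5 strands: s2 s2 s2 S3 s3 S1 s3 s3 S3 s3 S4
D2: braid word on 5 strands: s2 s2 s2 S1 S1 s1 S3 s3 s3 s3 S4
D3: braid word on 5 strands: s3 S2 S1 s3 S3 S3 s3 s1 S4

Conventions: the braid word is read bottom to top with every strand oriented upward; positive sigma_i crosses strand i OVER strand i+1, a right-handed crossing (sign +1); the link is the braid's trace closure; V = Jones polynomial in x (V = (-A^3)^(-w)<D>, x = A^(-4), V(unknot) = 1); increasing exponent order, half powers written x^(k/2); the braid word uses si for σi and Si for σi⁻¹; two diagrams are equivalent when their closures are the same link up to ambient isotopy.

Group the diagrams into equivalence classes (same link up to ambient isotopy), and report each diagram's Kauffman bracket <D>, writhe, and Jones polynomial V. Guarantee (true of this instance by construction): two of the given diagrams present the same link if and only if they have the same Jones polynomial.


classes: {D1, D2} | {D3}
V(D1) = -x^(3/2) - 2x^(7/2) + x^(9/2) - x^(11/2) + x^(13/2)  [11 crossings, <D> = -A^-17 + A^-13 - A^-9 + 2A^-5 + A^3, w = +3]
V(D2) = -x^(3/2) - 2x^(7/2) + x^(9/2) - x^(11/2) + x^(13/2)  (w +3, c 11, <D> = -A^-17 + A^-13 - A^-9 + 2A^-5 + A^3)
V(D3) = -x^(-1/2) - x^(1/2)  (w -1, c 9, <D> = A^-5 + A^-1)
insight: 2 values of V(x) split the 3 diagrams


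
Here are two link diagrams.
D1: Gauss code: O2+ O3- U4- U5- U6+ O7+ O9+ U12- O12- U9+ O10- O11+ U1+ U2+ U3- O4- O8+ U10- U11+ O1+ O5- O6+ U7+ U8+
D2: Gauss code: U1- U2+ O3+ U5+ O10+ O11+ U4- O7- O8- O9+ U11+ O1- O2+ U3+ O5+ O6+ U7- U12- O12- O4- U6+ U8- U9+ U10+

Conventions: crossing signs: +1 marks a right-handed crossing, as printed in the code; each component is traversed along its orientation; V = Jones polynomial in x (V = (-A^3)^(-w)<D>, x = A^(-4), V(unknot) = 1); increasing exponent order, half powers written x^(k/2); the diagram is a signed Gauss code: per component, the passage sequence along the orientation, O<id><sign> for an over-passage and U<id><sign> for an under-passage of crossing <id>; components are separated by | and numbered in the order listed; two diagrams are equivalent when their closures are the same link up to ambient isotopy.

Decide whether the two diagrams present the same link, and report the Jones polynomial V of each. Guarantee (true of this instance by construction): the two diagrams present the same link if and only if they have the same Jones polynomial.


equivalent: no
D1 (bracket A^6; 12 crossings at w = +2): V = 1
V(D2) = x^-1 - 1 + 2x - 2x^2 + 2x^3 - 2x^4 + x^5  [12 crossings, <D> = A^-14 - 2A^-10 + 2A^-6 - 2A^-2 + 2A^2 - A^6 + A^10, w = +2]
observation: comparing 2 Jones polynomials yields 2 groups


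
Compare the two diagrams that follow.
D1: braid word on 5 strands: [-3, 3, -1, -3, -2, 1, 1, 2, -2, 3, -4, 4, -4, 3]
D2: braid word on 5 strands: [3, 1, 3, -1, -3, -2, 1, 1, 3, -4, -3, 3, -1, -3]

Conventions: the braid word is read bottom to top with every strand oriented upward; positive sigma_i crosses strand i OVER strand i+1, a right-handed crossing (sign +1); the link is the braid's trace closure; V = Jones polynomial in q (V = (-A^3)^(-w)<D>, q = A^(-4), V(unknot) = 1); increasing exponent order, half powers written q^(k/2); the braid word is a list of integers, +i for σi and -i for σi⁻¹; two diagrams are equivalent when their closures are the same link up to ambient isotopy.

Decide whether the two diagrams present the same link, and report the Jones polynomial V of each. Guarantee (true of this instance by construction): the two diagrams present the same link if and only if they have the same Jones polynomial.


same link: yes
V(D1) = 1  [14 crossings, <D> = 1, w = 0]
D2 (bracket 1; 14 crossings at w = 0): V = 1
note: one V(q) for all 2 diagrams — one class (guaranteed)


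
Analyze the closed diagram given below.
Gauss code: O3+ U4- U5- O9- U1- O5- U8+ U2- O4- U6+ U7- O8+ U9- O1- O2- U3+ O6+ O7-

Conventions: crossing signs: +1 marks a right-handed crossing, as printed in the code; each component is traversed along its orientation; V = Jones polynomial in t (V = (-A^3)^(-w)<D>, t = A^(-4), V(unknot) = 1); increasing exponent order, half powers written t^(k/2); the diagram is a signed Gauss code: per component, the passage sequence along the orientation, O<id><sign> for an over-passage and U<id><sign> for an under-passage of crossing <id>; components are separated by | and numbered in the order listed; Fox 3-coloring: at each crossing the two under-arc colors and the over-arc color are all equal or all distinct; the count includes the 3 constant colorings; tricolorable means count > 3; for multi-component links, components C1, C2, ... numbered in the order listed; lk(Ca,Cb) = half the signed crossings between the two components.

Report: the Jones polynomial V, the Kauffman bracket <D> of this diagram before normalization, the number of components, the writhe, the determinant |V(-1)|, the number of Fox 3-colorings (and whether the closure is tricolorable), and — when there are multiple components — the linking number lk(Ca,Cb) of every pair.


V(t) = -t^-6 + t^-5 - t^-4 + 2t^-3 - t^-2 + t^-1
bracket: -A^-5 + A^-1 - 2A^3 + A^7 - A^11 + A^15, w = -3
1 component, writhe -3, over 9 crossings
det 7, colorings 3 of 3^9 — not tricolorable
observation: det 7 = |V(-1)|; not divisible by 3, so not tricolorable


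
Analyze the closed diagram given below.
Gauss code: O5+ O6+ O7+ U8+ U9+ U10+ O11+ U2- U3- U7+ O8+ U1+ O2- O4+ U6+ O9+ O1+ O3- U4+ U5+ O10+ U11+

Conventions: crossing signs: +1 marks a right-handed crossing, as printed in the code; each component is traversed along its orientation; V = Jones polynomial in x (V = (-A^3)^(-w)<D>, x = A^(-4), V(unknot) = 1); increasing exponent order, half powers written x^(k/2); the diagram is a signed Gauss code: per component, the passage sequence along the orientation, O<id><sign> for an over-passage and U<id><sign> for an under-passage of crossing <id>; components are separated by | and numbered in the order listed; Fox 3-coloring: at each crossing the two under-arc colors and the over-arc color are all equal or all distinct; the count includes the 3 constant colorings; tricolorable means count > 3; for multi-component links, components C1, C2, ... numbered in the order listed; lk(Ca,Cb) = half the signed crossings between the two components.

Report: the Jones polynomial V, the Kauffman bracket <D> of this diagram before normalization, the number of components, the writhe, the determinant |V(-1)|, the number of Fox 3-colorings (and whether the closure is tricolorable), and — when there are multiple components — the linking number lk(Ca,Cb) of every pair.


V = x^2 - x^3 + 3x^4 - 3x^5 + 3x^6 - 3x^7 + 2x^8 - x^9
<D> = A^-15 - 2A^-11 + 3A^-7 - 3A^-3 + 3A - 3A^5 + A^9 - A^13 (w = +7)
1 component over 11 crossings, w = +7
3 Fox colorings among 3^11, |V(-1)| = 17: not tricolorable
why: w = +7 (over 11 crossings) is diagram-only; (-A^3)^(-7) removes it from V


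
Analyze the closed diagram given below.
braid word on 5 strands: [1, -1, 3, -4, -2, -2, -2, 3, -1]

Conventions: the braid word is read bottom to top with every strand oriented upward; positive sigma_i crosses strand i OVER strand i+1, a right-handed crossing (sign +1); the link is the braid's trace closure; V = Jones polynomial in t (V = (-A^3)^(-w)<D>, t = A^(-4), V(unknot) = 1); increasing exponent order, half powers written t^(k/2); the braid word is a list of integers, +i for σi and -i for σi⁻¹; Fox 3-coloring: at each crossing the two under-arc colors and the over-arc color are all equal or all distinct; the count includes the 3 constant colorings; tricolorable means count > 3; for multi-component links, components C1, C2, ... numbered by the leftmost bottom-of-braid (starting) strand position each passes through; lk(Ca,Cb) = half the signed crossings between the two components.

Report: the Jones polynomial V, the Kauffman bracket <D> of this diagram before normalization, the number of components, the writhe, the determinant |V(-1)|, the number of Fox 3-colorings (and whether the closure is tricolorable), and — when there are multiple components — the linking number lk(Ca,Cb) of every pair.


V(t) = t^(-7/2) - t^(-5/2) + t^(-3/2) - 2t^(-1/2) - t^(3/2)
bracket: A^-15 + 2A^-7 - A^-3 + A - A^5, w = -3
2 components, writhe -3, over 9 crossings
lk(C1,C2) = +1
det 6, colorings 9 of 3^9 — tricolorable
observation: |V(-1)| = 6: so tricolorable, since 3 divides 6


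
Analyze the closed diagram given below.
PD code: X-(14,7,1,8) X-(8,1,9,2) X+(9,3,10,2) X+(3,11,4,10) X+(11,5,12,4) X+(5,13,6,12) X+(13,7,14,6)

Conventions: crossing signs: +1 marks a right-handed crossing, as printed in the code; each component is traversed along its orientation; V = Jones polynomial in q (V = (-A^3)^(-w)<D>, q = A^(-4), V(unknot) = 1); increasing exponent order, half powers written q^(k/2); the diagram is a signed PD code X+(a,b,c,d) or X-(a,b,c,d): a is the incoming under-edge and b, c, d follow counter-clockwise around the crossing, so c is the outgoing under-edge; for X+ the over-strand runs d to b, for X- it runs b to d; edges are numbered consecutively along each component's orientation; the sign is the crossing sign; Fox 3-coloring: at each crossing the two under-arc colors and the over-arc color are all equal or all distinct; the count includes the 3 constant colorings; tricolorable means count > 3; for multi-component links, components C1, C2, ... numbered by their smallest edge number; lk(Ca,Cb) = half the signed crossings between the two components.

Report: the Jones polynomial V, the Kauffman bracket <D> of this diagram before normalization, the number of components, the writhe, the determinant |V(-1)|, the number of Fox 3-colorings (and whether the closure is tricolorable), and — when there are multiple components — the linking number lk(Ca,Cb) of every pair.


V = q + q^3 - q^4
<D> = A^-7 - A^-3 - A^5 (w = +3)
1 component over 7 crossings, w = +3
9 Fox colorings among 3^7, |V(-1)| = 3: tricolorable
why: det 3 = |V(-1)|; divisible by 3, so tricolorable


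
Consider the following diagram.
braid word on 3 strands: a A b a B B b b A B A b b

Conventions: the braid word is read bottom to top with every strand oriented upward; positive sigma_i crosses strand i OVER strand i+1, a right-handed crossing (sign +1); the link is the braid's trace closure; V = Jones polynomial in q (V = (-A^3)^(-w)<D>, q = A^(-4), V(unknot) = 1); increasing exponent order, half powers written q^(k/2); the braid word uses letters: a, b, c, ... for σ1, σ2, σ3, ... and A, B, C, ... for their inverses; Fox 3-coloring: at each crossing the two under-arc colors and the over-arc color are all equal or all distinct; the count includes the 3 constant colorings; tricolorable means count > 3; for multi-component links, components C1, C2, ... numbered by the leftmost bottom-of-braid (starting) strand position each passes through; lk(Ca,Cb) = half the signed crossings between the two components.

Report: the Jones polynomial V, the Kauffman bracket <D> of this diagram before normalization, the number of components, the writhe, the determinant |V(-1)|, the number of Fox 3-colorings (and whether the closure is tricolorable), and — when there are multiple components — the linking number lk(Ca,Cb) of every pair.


V = -q^(1/2) - q^(5/2)
<D> = A^-7 + A (w = +1)
2 components over 13 crossings, w = +1
lk(C1,C2): +1
3 Fox colorings among 3^13, |V(-1)| = 2: not tricolorable
why: inverse pairs cancel, leaving σ1⁻¹ σ2 σ2


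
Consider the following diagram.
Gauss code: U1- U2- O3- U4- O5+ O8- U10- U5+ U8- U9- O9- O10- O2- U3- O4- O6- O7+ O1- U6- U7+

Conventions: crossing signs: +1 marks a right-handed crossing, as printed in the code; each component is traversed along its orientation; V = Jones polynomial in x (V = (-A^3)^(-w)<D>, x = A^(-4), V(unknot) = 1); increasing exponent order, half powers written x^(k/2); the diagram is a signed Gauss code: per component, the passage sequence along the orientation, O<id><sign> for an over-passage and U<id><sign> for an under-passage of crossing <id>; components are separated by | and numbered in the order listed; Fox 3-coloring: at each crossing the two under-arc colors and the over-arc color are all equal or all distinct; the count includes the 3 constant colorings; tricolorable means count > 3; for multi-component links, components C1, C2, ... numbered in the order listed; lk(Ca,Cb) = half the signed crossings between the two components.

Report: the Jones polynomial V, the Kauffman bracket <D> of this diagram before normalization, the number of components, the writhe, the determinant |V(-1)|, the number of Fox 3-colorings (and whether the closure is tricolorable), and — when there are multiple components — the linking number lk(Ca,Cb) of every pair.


Jones polynomial: V(x) = -x^-4 + x^-3 + x^-1
<D> = A^-14 + A^-6 - A^-2; writhe -6
components 1, writhe -6 (10 crossings)
3-colorings: 9 of 3^10, det 3 — tricolorable
note: the span of V is 3, forcing >= 3 crossings in any diagram


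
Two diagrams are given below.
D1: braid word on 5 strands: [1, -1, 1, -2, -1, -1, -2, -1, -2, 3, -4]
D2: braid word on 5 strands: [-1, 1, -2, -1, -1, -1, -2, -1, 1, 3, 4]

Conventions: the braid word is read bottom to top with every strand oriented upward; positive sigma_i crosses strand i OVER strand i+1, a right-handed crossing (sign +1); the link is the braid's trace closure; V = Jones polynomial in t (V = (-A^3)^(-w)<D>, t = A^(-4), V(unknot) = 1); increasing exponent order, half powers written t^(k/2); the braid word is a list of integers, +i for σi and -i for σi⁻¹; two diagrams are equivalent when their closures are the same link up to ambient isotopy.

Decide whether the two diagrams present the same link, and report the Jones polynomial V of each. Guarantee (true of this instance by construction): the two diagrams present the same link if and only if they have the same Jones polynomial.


equivalent: yes
V(D1) = t^(-13/2) - t^(-11/2) + t^(-9/2) - 2t^(-7/2) - t^(-3/2)  (w -5, c 11, <D> = A^-9 + 2A^-1 - A^3 + A^7 - A^11)
D2 (bracket A^-3 + 2A^5 - A^9 + A^13 - A^17; 11 crossings at w = -3): V = t^(-13/2) - t^(-11/2) + t^(-9/2) - 2t^(-7/2) - t^(-3/2)
why: Markov moves rewrite D1 (11 crossings) into D2 (11)


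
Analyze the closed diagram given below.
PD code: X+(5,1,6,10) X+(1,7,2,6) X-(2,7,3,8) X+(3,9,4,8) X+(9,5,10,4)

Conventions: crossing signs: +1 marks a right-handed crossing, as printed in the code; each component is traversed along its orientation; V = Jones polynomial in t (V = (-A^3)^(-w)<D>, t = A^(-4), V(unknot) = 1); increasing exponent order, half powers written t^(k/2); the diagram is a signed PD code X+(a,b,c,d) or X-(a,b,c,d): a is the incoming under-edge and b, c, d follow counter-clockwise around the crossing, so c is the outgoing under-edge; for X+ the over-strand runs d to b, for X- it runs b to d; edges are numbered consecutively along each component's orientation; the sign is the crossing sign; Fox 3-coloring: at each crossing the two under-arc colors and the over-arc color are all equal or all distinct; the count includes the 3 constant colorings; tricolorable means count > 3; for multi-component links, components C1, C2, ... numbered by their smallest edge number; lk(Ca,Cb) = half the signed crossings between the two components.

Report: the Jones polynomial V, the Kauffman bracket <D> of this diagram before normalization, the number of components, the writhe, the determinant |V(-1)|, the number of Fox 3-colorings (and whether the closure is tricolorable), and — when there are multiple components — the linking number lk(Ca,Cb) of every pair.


Jones polynomial: V(t) = t + t^3 - t^4
<D> = A^-7 - A^-3 - A^5; writhe +3
components 1, writhe +3 (5 crossings)
3-colorings: 9 of 3^5, det 3 — tricolorable
note: det 3 = |V(-1)|; divisible by 3, so tricolorable


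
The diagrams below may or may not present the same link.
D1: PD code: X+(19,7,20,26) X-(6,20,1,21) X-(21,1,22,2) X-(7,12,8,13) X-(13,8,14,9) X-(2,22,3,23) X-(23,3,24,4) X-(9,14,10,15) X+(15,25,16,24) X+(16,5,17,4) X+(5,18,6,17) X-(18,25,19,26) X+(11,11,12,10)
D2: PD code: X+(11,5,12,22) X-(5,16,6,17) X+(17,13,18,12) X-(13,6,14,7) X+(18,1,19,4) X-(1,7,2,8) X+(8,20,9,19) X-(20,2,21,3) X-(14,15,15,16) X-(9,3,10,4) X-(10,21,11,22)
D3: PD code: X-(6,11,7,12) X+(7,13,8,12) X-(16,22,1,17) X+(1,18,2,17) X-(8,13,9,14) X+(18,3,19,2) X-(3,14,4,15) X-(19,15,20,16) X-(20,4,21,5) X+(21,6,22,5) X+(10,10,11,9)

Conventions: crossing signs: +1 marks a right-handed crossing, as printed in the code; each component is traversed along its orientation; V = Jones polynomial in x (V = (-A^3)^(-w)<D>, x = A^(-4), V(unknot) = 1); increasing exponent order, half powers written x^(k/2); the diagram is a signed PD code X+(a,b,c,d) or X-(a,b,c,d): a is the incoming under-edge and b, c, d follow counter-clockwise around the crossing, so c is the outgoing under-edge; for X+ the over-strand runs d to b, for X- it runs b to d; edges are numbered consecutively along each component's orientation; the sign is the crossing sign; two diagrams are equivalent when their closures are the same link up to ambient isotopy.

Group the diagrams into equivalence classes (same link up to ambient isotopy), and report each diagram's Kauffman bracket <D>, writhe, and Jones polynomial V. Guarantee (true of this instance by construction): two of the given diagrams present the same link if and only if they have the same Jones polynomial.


grouping into links: {D1} | {D2} | {D3}
V(D1) = x^(-13/2) - x^(-11/2) + x^(-9/2) - 2x^(-7/2) - x^(-3/2)  (w -3, c 13, <D> = A^-3 + 2A^5 - A^9 + A^13 - A^17)
V(D2) = -x^(-9/2) + x^(-7/2) - 2x^(-5/2) + 2x^(-3/2) - 2x^(-1/2) + x^(1/2) - x^(3/2)  (w -3, c 11, <D> = A^-15 - A^-11 + 2A^-7 - 2A^-3 + 2A - A^5 + A^9)
D3 (bracket A^-5 + A^-1; 11 crossings at w = -1): V = -x^(-1/2) - x^(1/2)
why: 3 values of V(x) split the 3 diagrams


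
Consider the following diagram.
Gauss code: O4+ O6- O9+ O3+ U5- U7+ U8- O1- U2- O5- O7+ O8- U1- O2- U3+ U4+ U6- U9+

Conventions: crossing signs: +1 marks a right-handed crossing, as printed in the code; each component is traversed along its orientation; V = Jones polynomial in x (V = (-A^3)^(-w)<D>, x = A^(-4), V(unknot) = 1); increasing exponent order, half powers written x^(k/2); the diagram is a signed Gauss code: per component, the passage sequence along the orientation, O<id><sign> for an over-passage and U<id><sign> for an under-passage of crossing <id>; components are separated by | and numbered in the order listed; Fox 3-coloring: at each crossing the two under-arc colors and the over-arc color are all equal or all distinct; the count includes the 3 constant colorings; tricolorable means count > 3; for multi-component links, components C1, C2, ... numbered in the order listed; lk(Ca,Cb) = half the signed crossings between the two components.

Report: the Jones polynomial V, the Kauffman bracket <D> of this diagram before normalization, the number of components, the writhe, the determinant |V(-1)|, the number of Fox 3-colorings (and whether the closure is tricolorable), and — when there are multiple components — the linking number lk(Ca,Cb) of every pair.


V = -x^-4 + x^-3 + x^-1
<D> = -A - A^9 + A^13 (w = -1)
1 component over 9 crossings, w = -1
9 Fox colorings among 3^9, |V(-1)| = 3: tricolorable
why: w = -1 shifts under R1 moves; the (-A^3)^(1) factor cancels that in V


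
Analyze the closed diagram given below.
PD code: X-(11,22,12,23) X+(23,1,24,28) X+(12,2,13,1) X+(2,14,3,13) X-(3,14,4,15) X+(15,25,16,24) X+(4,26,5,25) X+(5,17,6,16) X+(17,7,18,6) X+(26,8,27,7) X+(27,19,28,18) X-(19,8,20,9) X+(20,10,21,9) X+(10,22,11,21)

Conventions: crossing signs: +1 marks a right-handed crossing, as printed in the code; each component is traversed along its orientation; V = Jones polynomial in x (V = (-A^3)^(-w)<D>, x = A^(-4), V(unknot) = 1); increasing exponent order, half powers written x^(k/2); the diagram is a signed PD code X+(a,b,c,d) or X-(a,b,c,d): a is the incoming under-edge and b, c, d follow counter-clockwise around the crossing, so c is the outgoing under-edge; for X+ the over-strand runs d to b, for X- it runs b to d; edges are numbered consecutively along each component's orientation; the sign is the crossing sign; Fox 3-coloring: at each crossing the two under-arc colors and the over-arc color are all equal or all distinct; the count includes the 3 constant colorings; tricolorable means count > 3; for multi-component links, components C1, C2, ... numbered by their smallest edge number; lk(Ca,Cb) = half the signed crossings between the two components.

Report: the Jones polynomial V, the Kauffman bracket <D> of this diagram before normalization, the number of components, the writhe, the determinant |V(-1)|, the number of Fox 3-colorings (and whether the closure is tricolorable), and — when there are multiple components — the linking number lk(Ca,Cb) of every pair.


Jones polynomial: V(x) = x^3 + x^5 - x^8
<D> = -A^-8 + A^4 + A^12; writhe +8
components 1, writhe +8 (14 crossings)
3-colorings: 9 of 3^14, det 3 — tricolorable
note: det 3 = |V(-1)|; divisible by 3, so tricolorable


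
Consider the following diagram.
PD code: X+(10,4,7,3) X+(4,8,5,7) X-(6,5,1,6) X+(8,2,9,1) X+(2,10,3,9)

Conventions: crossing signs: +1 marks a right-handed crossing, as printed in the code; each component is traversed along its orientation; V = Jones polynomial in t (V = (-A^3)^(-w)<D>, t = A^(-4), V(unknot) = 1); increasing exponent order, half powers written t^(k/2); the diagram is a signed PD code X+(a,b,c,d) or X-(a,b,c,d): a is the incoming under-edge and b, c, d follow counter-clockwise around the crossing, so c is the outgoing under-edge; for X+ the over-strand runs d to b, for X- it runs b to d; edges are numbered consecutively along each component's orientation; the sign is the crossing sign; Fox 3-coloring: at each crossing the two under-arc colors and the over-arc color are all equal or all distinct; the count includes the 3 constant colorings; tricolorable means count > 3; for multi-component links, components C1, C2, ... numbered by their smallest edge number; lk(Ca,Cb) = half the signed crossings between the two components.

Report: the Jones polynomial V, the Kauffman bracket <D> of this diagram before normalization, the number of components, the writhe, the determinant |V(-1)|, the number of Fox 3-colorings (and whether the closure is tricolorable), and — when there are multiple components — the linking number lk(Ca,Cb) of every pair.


V(t) = -t^(3/2) - t^(7/2) + t^(9/2) - t^(11/2)
bracket: A^-13 - A^-9 + A^-5 + A^3, w = +3
2 components, writhe +3, over 5 crossings
lk(C1,C2) = +2
det 4, colorings 3 of 3^5 — not tricolorable
observation: span 4 respects span(V) <= c + mu - 1 = 6 for this 2-component diagram


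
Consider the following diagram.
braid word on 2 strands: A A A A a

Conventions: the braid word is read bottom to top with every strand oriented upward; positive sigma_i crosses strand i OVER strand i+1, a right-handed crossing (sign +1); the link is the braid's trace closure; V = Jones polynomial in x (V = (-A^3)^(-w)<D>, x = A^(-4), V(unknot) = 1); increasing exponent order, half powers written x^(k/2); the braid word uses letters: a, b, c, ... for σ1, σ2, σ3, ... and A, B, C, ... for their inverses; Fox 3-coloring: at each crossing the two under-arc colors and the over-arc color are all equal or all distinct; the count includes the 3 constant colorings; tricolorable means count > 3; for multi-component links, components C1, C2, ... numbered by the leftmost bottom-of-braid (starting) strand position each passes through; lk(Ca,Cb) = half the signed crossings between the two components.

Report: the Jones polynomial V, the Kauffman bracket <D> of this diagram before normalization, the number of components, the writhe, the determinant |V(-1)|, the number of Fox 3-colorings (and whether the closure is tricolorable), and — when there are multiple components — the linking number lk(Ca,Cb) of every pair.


V = -x^-4 + x^-3 + x^-1
<D> = -A^-5 - A^3 + A^7 (w = -3)
1 component over 5 crossings, w = -3
9 Fox colorings among 3^5, |V(-1)| = 3: tricolorable
why: w = -3 shifts under R1 moves; the (-A^3)^(3) factor cancels that in V


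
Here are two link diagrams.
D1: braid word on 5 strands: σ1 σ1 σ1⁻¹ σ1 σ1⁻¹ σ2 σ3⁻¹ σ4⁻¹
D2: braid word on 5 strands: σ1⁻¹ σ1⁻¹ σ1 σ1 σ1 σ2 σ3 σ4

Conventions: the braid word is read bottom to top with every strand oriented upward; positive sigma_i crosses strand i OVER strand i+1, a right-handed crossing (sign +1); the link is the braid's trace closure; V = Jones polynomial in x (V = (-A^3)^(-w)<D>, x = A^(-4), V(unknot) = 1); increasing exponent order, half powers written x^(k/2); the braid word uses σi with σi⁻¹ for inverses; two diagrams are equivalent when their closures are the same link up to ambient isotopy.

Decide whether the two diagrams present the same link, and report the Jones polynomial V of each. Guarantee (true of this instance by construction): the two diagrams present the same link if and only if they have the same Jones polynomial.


equivalent: yes
D1 (bracket 1; 8 crossings at w = 0): V = 1
V(D2) = 1  [8 crossings, <D> = A^12, w = +4]
observation: from 8 to 8 crossings by R-moves: one link, two diagrams


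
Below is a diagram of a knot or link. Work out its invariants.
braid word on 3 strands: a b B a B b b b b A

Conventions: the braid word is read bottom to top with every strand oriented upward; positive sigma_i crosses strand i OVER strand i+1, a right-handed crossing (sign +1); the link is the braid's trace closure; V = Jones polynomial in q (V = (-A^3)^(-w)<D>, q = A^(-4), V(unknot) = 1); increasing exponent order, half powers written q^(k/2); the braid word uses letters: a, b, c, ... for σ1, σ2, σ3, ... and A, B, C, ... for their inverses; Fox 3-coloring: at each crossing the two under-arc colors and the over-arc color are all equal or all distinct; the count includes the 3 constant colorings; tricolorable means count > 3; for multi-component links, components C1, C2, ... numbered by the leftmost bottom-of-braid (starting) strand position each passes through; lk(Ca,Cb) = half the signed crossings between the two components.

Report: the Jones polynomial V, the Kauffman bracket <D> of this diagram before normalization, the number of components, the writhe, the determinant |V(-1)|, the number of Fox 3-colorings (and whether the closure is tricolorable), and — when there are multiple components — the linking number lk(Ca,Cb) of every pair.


V = q + q^3 - q^4
<D> = -A^-4 + 1 + A^8 (w = +4)
1 component over 10 crossings, w = +4
9 Fox colorings among 3^10, |V(-1)| = 3: tricolorable
why: free reduction leaves σ1 σ1 σ2 σ2 σ2 σ1⁻¹ of the original 10 letters
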